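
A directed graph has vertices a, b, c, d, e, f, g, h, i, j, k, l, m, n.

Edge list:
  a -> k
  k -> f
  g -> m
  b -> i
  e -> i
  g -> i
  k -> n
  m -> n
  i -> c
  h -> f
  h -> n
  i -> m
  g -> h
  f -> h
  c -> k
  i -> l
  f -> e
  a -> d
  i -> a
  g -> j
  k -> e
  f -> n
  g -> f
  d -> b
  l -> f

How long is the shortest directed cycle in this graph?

2

For each vertex v, BFS finds the shortest path from v back to v.
The shortest such closed walk is h → f → h, length 2.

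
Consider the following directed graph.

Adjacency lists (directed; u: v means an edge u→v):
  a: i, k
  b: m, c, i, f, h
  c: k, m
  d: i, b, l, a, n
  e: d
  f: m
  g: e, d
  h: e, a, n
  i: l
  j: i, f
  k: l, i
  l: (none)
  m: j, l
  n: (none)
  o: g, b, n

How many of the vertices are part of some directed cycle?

7

A vertex is on a directed cycle iff it belongs to a strongly connected component of size ≥ 2 (or has a self-loop).
The vertices on cycles are {b, d, e, f, h, j, m} — 7 in total.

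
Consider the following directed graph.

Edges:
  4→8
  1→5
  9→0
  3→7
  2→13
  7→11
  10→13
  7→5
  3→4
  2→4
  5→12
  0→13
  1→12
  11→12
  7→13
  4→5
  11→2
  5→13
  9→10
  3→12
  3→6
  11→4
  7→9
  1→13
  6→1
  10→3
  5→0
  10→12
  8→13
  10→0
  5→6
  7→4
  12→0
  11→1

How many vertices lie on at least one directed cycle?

7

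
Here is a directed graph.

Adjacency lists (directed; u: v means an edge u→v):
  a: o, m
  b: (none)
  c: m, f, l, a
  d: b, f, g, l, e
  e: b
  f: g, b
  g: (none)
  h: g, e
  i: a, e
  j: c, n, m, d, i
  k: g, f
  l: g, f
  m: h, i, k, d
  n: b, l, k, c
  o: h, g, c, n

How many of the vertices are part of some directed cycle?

6

A vertex is on a directed cycle iff it belongs to a strongly connected component of size ≥ 2 (or has a self-loop).
The vertices on cycles are {a, c, i, m, n, o} — 6 in total.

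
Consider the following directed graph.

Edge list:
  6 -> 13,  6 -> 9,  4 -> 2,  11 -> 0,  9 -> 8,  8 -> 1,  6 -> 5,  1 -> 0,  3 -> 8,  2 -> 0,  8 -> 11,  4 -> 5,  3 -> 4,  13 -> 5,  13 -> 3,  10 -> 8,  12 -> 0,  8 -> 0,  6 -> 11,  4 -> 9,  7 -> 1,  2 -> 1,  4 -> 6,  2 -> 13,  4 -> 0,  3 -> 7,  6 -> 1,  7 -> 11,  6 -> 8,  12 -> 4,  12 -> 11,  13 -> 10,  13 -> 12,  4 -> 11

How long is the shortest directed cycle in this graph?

For each vertex v, BFS finds the shortest path from v back to v.
The shortest such closed walk is 13 → 12 → 4 → 2 → 13, length 4.

4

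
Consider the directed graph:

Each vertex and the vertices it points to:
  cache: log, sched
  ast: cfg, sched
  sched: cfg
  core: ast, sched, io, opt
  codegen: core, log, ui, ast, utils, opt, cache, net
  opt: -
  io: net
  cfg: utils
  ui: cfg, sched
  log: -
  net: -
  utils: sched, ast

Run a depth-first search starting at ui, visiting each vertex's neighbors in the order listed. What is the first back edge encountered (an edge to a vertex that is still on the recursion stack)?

DFS from ui (visiting each vertex's neighbors in the order listed); mark gray on enter, black on exit:
ui gray
  cfg gray
    utils gray
      sched gray
        sched→cfg: cfg is gray → back edge
First back edge: sched → cfg.

sched→cfg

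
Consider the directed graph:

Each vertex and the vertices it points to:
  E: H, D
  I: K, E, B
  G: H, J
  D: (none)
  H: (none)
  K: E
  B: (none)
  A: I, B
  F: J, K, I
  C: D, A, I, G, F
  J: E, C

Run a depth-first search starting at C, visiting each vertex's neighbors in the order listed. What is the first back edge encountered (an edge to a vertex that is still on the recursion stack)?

J→C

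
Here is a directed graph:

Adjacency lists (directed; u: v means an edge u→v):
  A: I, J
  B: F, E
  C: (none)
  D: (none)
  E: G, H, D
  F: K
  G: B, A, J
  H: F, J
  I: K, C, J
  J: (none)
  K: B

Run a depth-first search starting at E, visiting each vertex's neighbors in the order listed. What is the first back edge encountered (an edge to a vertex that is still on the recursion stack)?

DFS from E (visiting each vertex's neighbors in the order listed); mark gray on enter, black on exit:
E gray
  G gray
    B gray
      F gray
        K gray
          K→B: B is gray → back edge
First back edge: K → B.

K->B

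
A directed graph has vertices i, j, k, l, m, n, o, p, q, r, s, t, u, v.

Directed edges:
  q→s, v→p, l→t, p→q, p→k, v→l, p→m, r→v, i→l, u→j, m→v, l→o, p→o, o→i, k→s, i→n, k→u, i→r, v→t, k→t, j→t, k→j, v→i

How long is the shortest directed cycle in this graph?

For each vertex v, BFS finds the shortest path from v back to v.
The shortest such closed walk is v → i → r → v, length 3.

3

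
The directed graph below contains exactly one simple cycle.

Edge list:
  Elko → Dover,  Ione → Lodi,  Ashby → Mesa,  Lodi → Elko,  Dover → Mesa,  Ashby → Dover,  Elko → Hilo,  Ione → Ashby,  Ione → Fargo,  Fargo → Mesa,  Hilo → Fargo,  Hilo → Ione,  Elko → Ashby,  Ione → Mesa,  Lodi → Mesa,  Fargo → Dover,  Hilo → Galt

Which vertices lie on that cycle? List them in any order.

Elko, Hilo, Ione, Lodi

DFS with gray/black marking from Elko:
Elko gray
  Dover gray
    Mesa gray
    Mesa black
  Dover black
  Ashby gray
    Ashby→Dover: Dover black — skip
    Ashby→Mesa: Mesa black — skip
  Ashby black
  Hilo gray
    Galt gray
    Galt black
    Fargo gray
      Fargo→Dover: Dover black — skip
      Fargo→Mesa: Mesa black — skip
    Fargo black
    Ione gray
      Ione→Ashby: Ashby black — skip
      Lodi gray
        Lodi→Elko: Elko is gray → back edge
Back edge closes the cycle Elko → Hilo → Ione → Lodi → Elko; its vertices are {Elko, Hilo, Ione, Lodi}.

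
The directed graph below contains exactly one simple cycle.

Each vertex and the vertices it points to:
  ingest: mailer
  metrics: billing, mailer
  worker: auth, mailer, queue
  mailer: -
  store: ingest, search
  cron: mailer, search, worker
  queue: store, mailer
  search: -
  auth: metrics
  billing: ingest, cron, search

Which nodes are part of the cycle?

auth, cron, worker, billing, metrics

DFS with gray/black marking from worker:
worker gray
  auth gray
    metrics gray
      billing gray
        ingest gray
          mailer gray
          mailer black
        ingest black
        cron gray
          cron→mailer: mailer black — skip
          search gray
          search black
          cron→worker: worker is gray → back edge
Back edge closes the cycle worker → auth → metrics → billing → cron → worker; its vertices are {auth, cron, worker, billing, metrics}.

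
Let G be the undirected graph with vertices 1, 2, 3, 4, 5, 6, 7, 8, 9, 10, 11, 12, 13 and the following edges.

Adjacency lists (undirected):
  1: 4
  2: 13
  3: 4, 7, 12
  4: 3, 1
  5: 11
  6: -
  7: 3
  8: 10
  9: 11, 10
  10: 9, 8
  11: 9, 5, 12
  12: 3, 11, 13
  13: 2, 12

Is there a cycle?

DFS, tracking each vertex's parent; an edge to a visited non-parent vertex closes a cycle.
Start from 3:
visit 3 (parent –)
  visit 4 (parent 3)
    4–3: parent, skip
    visit 1 (parent 4)
      1–4: parent, skip
  visit 7 (parent 3)
    7–3: parent, skip
  visit 12 (parent 3)
    12–3: parent, skip
    visit 11 (parent 12)
      visit 9 (parent 11)
        9–11: parent, skip
        visit 10 (parent 9)
          10–9: parent, skip
          visit 8 (parent 10)
            8–10: parent, skip
      visit 5 (parent 11)
        5–11: parent, skip
      11–12: parent, skip
    visit 13 (parent 12)
      visit 2 (parent 13)
        2–13: parent, skip
      13–12: parent, skip
visit 6 (parent –)
No non-parent visited neighbor found — the graph is a forest.

No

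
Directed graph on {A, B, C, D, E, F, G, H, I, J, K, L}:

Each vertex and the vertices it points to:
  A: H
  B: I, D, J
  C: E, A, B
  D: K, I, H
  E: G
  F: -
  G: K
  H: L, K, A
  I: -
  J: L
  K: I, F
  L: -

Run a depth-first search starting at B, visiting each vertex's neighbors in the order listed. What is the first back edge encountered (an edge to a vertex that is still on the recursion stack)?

A->H

DFS from B (visiting each vertex's neighbors in the order listed); mark gray on enter, black on exit:
B gray
  I gray
  I black
  D gray
    K gray
      K→I: I black — skip
      F gray
      F black
    K black
    D→I: I black — skip
    H gray
      L gray
      L black
      H→K: K black — skip
      A gray
        A→H: H is gray → back edge
First back edge: A → H.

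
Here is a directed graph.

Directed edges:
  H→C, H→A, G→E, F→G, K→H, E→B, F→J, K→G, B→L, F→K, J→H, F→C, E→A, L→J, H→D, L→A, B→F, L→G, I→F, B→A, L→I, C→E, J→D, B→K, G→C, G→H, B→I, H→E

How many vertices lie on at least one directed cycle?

10

A vertex is on a directed cycle iff it belongs to a strongly connected component of size ≥ 2 (or has a self-loop).
The vertices on cycles are {B, C, E, F, G, H, I, J, K, L} — 10 in total.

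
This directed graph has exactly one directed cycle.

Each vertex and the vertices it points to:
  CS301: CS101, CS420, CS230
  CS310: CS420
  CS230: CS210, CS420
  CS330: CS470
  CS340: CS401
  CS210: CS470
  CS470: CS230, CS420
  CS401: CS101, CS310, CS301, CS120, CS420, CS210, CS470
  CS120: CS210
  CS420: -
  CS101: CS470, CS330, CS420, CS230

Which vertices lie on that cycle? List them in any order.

DFS with gray/black marking from CS210:
CS210 gray
  CS470 gray
    CS230 gray
      CS230→CS210: CS210 is gray → back edge
Back edge closes the cycle CS210 → CS470 → CS230 → CS210; its vertices are {CS210, CS230, CS470}.

CS210, CS230, CS470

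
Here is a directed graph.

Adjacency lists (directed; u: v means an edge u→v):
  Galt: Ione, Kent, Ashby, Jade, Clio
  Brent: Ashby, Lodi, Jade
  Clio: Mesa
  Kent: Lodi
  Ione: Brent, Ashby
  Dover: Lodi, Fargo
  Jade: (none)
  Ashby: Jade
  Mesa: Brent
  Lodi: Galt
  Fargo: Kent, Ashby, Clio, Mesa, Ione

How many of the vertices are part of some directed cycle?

7

A vertex is on a directed cycle iff it belongs to a strongly connected component of size ≥ 2 (or has a self-loop).
The vertices on cycles are {Clio, Galt, Ione, Kent, Lodi, Mesa, Brent} — 7 in total.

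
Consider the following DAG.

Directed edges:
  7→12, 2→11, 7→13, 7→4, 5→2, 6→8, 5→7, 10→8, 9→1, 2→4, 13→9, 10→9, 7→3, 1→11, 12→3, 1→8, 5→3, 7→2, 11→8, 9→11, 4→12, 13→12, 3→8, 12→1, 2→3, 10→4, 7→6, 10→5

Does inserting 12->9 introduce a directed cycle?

No

Adding 12→9 creates a cycle iff 9 can already reach 12.
Explore from 9: no path reaches 12. The graph stays acyclic.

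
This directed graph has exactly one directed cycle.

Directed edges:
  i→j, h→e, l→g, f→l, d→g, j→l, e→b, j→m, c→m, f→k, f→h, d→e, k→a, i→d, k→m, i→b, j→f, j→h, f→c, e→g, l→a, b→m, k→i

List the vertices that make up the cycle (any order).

f, i, j, k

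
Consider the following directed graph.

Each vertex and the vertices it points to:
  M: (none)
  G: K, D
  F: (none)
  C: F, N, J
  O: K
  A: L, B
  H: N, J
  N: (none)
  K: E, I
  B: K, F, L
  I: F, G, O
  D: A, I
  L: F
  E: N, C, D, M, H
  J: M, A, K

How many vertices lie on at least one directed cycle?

A vertex is on a directed cycle iff it belongs to a strongly connected component of size ≥ 2 (or has a self-loop).
The vertices on cycles are {A, B, C, D, E, G, H, I, J, K, O} — 11 in total.

11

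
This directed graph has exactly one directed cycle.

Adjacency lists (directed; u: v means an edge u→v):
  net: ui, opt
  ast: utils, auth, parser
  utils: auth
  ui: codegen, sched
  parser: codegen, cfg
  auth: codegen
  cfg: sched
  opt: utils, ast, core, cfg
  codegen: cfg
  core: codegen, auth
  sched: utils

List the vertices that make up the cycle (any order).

cfg, auth, sched, utils, codegen

DFS with gray/black marking from codegen:
codegen gray
  cfg gray
    sched gray
      utils gray
        auth gray
          auth→codegen: codegen is gray → back edge
Back edge closes the cycle codegen → cfg → sched → utils → auth → codegen; its vertices are {cfg, auth, sched, utils, codegen}.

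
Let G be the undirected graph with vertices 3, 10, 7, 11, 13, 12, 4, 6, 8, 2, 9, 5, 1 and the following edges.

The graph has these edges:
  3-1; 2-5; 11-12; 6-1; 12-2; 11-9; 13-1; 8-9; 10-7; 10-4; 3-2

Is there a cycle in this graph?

No

DFS, tracking each vertex's parent; an edge to a visited non-parent vertex closes a cycle.
Start from 5:
visit 5 (parent –)
  visit 2 (parent 5)
    visit 12 (parent 2)
      12–2: parent, skip
      visit 11 (parent 12)
        11–12: parent, skip
        visit 9 (parent 11)
          visit 8 (parent 9)
            8–9: parent, skip
          9–11: parent, skip
    2–5: parent, skip
    visit 3 (parent 2)
      3–2: parent, skip
      visit 1 (parent 3)
        visit 13 (parent 1)
          13–1: parent, skip
        1–3: parent, skip
        visit 6 (parent 1)
          6–1: parent, skip
visit 10 (parent –)
  visit 7 (parent 10)
    7–10: parent, skip
  visit 4 (parent 10)
    4–10: parent, skip
No non-parent visited neighbor found — the graph is a forest.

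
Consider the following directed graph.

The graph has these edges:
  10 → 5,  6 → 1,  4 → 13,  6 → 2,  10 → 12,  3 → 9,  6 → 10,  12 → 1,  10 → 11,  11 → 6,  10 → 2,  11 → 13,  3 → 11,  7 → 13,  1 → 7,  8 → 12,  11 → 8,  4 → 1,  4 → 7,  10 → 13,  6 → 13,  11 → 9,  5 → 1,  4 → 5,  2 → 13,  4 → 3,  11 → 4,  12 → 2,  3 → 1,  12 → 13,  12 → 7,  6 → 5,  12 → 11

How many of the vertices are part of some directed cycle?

A vertex is on a directed cycle iff it belongs to a strongly connected component of size ≥ 2 (or has a self-loop).
The vertices on cycles are {3, 4, 6, 8, 10, 11, 12} — 7 in total.

7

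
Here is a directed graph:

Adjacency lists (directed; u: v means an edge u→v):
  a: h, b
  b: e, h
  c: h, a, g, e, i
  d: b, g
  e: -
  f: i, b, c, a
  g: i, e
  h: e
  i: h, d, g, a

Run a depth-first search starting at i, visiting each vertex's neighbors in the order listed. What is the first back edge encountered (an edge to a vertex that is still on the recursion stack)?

DFS from i (visiting each vertex's neighbors in the order listed); mark gray on enter, black on exit:
i gray
  h gray
    e gray
    e black
  h black
  d gray
    b gray
      b→e: e black — skip
      b→h: h black — skip
    b black
    g gray
      g→i: i is gray → back edge
First back edge: g → i.

g→i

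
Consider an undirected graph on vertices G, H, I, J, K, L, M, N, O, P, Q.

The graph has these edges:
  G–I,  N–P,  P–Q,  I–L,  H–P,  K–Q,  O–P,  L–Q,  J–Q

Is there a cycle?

No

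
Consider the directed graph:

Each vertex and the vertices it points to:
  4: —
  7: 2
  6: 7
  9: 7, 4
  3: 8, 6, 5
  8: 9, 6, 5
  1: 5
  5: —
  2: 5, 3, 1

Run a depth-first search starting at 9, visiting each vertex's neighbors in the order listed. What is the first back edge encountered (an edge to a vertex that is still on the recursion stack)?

8->9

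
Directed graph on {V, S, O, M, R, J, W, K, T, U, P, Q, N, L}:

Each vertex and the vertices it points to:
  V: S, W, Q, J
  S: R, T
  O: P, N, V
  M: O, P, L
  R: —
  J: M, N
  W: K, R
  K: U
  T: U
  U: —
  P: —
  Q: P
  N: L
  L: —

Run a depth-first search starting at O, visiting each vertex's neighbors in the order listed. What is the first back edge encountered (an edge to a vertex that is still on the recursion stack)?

DFS from O (visiting each vertex's neighbors in the order listed); mark gray on enter, black on exit:
O gray
  P gray
  P black
  N gray
    L gray
    L black
  N black
  V gray
    S gray
      R gray
      R black
      T gray
        U gray
        U black
      T black
    S black
    W gray
      K gray
        K→U: U black — skip
      K black
      W→R: R black — skip
    W black
    Q gray
      Q→P: P black — skip
    Q black
    J gray
      M gray
        M→O: O is gray → back edge
First back edge: M → O.

M->O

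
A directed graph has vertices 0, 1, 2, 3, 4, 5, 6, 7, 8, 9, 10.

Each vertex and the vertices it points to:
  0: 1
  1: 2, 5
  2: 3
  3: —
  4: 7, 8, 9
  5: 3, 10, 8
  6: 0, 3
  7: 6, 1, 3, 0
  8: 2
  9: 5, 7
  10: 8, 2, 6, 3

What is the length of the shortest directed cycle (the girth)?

For each vertex v, BFS finds the shortest path from v back to v.
The shortest such closed walk is 0 → 1 → 5 → 10 → 6 → 0, length 5.

5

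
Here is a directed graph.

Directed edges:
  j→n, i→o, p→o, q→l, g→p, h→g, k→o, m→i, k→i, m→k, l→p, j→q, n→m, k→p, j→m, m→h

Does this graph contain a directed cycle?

DFS with white/gray/black marking, starting from i:
i gray
  o gray
  o black
i black
g gray
  p gray
    p→o: o black — skip
  p black
g black
h gray
  h→g: g black — skip
h black
j gray
  q gray
    l gray
      l→p: p black — skip
    l black
  q black
  m gray
    m→i: i black — skip
    k gray
      k→p: p black — skip
      k→o: o black — skip
      k→i: i black — skip
    k black
    m→h: h black — skip
  m black
  n gray
    n→m: m black — skip
  n black
j black
Every edge goes to a white or black vertex — no back edge, so the graph is acyclic.

No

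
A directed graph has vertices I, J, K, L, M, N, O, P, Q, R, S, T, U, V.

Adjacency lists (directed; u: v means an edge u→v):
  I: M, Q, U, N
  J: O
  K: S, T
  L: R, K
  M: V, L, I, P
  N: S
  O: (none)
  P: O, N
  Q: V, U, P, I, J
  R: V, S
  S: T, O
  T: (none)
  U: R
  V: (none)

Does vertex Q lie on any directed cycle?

Yes

Q is on a cycle iff Q can reach itself via ≥1 edge.
Q → I → Q — yes.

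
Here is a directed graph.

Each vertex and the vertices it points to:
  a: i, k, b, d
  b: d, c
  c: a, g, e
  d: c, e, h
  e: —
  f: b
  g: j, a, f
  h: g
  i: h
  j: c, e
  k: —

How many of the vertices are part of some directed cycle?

A vertex is on a directed cycle iff it belongs to a strongly connected component of size ≥ 2 (or has a self-loop).
The vertices on cycles are {a, b, c, d, f, g, h, i, j} — 9 in total.

9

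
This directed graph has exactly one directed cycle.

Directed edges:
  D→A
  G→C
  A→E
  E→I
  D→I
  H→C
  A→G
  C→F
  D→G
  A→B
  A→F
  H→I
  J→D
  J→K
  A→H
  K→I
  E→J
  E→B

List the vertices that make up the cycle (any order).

A, D, E, J

DFS with gray/black marking from D:
D gray
  I gray
  I black
  A gray
    E gray
      E→I: I black — skip
      J gray
        K gray
          K→I: I black — skip
        K black
        J→D: D is gray → back edge
Back edge closes the cycle D → A → E → J → D; its vertices are {A, D, E, J}.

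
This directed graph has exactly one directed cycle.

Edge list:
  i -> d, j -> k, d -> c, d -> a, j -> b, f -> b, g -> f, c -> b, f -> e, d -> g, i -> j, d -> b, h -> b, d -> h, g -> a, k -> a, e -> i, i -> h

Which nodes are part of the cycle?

DFS with gray/black marking from i:
i gray
  j gray
    b gray
    b black
    k gray
      a gray
      a black
    k black
  j black
  h gray
    h→b: b black — skip
  h black
  d gray
    c gray
      c→b: b black — skip
    c black
    d→h: h black — skip
    g gray
      g→a: a black — skip
      f gray
        f→b: b black — skip
        e gray
          e→i: i is gray → back edge
Back edge closes the cycle i → d → g → f → e → i; its vertices are {d, e, f, g, i}.

d, e, f, g, i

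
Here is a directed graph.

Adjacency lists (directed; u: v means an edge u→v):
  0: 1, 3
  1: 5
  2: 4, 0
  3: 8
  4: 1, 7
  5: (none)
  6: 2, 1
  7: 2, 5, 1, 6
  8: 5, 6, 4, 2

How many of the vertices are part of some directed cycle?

A vertex is on a directed cycle iff it belongs to a strongly connected component of size ≥ 2 (or has a self-loop).
The vertices on cycles are {0, 2, 3, 4, 6, 7, 8} — 7 in total.

7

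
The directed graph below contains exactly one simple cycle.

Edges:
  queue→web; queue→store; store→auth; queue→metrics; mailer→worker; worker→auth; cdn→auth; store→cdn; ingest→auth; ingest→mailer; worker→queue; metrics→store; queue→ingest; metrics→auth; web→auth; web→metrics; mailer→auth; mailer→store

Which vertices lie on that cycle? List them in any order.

queue, ingest, mailer, worker

DFS with gray/black marking from queue:
queue gray
  web gray
    auth gray
    auth black
    metrics gray
      metrics→auth: auth black — skip
      store gray
        store→auth: auth black — skip
        cdn gray
          cdn→auth: auth black — skip
        cdn black
      store black
    metrics black
  web black
  ingest gray
    mailer gray
      worker gray
        worker→auth: auth black — skip
        worker→queue: queue is gray → back edge
Back edge closes the cycle queue → ingest → mailer → worker → queue; its vertices are {queue, ingest, mailer, worker}.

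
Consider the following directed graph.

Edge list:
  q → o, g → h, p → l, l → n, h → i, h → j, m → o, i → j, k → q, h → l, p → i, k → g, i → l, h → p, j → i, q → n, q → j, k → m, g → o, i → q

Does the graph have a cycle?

Yes

DFS with white/gray/black marking, starting from k:
k gray
  m gray
    o gray
    o black
  m black
  g gray
    g→o: o black — skip
    h gray
      i gray
        j gray
          j→i: i is gray → back edge
Back edge found, so a cycle exists: i → j → i.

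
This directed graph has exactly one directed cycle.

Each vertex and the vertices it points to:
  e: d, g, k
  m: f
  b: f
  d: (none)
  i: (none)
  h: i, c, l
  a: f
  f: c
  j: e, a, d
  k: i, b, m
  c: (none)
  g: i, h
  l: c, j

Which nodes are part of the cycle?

DFS with gray/black marking from h:
h gray
  i gray
  i black
  c gray
  c black
  l gray
    l→c: c black — skip
    j gray
      e gray
        d gray
        d black
        g gray
          g→i: i black — skip
          g→h: h is gray → back edge
Back edge closes the cycle h → l → j → e → g → h; its vertices are {e, g, h, j, l}.

e, g, h, j, l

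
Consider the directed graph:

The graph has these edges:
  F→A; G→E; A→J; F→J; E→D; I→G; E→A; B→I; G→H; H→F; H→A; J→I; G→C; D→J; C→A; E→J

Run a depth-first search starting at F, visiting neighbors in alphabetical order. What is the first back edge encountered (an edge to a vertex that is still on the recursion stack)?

DFS from F (visiting neighbors in alphabetical order); mark gray on enter, black on exit:
F gray
  A gray
    J gray
      I gray
        G gray
          C gray
            C→A: A is gray → back edge
First back edge: C → A.

C->A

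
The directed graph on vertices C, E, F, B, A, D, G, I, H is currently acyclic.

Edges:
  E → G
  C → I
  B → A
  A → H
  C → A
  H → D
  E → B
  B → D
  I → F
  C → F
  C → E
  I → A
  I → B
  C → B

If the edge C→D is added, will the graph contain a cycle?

No

Adding C→D creates a cycle iff D can already reach C.
Explore from D: no path reaches C. The graph stays acyclic.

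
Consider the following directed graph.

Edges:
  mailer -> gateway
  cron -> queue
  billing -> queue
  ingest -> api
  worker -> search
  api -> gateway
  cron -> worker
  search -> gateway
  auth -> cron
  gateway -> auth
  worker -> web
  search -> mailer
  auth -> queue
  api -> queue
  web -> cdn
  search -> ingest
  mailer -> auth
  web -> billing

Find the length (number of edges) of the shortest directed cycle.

For each vertex v, BFS finds the shortest path from v back to v.
The shortest such closed walk is cron → worker → search → gateway → auth → cron, length 5.

5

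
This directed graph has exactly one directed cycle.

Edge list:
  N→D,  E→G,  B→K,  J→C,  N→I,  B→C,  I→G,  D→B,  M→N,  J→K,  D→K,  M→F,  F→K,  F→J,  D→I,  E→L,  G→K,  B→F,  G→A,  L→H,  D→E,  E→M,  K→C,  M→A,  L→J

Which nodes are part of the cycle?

D, E, M, N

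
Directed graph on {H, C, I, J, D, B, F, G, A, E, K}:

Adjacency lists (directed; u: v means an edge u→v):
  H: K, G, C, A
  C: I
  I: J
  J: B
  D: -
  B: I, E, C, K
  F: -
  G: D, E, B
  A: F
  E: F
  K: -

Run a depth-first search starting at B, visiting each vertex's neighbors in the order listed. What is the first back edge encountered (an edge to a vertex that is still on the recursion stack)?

DFS from B (visiting each vertex's neighbors in the order listed); mark gray on enter, black on exit:
B gray
  I gray
    J gray
      J→B: B is gray → back edge
First back edge: J → B.

J→B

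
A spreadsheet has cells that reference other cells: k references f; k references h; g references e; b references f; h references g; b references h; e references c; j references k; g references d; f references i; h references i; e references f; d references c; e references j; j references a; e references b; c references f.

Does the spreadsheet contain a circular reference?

Yes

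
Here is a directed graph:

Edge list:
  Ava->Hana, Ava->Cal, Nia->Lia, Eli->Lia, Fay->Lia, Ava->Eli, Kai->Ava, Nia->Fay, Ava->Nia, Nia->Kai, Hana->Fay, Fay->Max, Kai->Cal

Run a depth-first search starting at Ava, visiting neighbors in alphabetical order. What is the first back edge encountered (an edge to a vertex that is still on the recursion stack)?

DFS from Ava (visiting neighbors in alphabetical order); mark gray on enter, black on exit:
Ava gray
  Cal gray
  Cal black
  Eli gray
    Lia gray
    Lia black
  Eli black
  Hana gray
    Fay gray
      Fay→Lia: Lia black — skip
      Max gray
      Max black
    Fay black
  Hana black
  Nia gray
    Nia→Fay: Fay black — skip
    Kai gray
      Kai→Ava: Ava is gray → back edge
First back edge: Kai → Ava.

Kai→Ava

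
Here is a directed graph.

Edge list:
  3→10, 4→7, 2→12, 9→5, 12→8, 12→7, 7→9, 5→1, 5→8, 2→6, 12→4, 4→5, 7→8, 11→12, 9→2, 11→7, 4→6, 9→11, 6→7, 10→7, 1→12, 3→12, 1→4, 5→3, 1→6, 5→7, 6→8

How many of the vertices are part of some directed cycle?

A vertex is on a directed cycle iff it belongs to a strongly connected component of size ≥ 2 (or has a self-loop).
The vertices on cycles are {1, 2, 3, 4, 5, 6, 7, 9, 10, 11, 12} — 11 in total.

11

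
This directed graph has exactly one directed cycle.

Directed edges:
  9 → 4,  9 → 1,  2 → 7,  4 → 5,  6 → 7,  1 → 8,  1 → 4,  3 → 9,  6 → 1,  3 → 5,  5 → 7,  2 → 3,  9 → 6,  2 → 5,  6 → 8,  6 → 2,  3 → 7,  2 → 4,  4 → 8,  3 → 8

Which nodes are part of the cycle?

DFS with gray/black marking from 9:
9 gray
  1 gray
    4 gray
      8 gray
      8 black
      5 gray
        7 gray
        7 black
      5 black
    4 black
    1→8: 8 black — skip
  1 black
  9→4: 4 black — skip
  6 gray
    6→8: 8 black — skip
    6→1: 1 black — skip
    6→7: 7 black — skip
    2 gray
      2→5: 5 black — skip
      2→7: 7 black — skip
      3 gray
        3→8: 8 black — skip
        3→9: 9 is gray → back edge
Back edge closes the cycle 9 → 6 → 2 → 3 → 9; its vertices are {2, 3, 6, 9}.

2, 3, 6, 9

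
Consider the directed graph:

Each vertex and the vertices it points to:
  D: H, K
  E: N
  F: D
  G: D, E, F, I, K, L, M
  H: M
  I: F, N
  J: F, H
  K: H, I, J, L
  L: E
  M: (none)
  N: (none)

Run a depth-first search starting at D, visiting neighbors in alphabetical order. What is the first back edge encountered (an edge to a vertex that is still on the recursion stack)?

F->D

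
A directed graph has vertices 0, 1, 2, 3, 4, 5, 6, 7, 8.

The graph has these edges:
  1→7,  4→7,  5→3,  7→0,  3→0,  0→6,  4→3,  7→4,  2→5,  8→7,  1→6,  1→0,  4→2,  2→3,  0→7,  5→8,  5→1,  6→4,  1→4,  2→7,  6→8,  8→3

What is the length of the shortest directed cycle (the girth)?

2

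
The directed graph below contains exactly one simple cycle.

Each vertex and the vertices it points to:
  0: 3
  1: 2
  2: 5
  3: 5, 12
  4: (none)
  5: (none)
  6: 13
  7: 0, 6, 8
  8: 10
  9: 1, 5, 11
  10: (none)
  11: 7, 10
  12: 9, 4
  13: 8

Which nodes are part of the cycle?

0, 3, 7, 9, 11, 12

DFS with gray/black marking from 12:
12 gray
  9 gray
    1 gray
      2 gray
        5 gray
        5 black
      2 black
    1 black
    9→5: 5 black — skip
    11 gray
      7 gray
        0 gray
          3 gray
            3→5: 5 black — skip
            3→12: 12 is gray → back edge
Back edge closes the cycle 12 → 9 → 11 → 7 → 0 → 3 → 12; its vertices are {0, 3, 7, 9, 11, 12}.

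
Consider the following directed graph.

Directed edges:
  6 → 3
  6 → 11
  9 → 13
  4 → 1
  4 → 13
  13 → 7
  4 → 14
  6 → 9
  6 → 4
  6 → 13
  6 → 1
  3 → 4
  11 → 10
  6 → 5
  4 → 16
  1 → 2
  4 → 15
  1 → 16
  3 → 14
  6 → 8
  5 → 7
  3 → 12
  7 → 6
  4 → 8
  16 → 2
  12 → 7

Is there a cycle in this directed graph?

DFS with white/gray/black marking, starting from 16:
16 gray
  2 gray
  2 black
16 black
14 gray
14 black
13 gray
  7 gray
    6 gray
      9 gray
        9→13: 13 is gray → back edge
Back edge found, so a cycle exists: 13 → 7 → 6 → 9 → 13.

Yes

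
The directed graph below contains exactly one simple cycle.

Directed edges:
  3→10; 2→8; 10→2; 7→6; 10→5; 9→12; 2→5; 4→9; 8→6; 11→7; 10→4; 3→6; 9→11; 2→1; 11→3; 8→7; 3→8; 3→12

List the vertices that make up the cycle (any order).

3, 4, 9, 10, 11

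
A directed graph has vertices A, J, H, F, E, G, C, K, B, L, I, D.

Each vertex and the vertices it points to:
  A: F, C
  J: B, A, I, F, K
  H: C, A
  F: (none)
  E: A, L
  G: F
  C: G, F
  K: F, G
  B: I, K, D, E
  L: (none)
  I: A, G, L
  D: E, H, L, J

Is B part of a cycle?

Yes

B is on a cycle iff B can reach itself via ≥1 edge.
B → D → J → B — yes.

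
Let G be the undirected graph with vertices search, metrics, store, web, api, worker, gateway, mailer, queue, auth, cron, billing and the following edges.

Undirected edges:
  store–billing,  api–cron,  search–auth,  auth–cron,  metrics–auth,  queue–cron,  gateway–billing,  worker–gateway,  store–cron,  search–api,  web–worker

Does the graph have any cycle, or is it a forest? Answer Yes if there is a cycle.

DFS, tracking each vertex's parent; an edge to a visited non-parent vertex closes a cycle.
Start from mailer:
visit mailer (parent –)
visit search (parent –)
  visit auth (parent search)
    visit cron (parent auth)
      cron–auth: parent, skip
      visit store (parent cron)
        store–cron: parent, skip
        visit billing (parent store)
          billing–store: parent, skip
          visit gateway (parent billing)
            gateway–billing: parent, skip
            visit worker (parent gateway)
              visit web (parent worker)
                web–worker: parent, skip
              worker–gateway: parent, skip
      visit queue (parent cron)
        queue–cron: parent, skip
      visit api (parent cron)
        api–search: search visited and ≠ parent → cycle
Cycle: search – auth – cron – api – search.

Yes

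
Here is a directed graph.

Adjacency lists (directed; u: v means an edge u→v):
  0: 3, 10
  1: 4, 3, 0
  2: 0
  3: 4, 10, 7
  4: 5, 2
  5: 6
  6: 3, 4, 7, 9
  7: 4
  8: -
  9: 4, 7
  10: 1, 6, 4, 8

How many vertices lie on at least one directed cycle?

10

A vertex is on a directed cycle iff it belongs to a strongly connected component of size ≥ 2 (or has a self-loop).
The vertices on cycles are {0, 1, 2, 3, 4, 5, 6, 7, 9, 10} — 10 in total.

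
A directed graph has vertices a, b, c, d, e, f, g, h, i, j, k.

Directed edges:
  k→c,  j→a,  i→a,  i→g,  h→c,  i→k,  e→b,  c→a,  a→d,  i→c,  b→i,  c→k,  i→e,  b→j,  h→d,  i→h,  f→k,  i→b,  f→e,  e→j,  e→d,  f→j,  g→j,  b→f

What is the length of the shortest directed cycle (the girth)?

2

For each vertex v, BFS finds the shortest path from v back to v.
The shortest such closed walk is b → i → b, length 2.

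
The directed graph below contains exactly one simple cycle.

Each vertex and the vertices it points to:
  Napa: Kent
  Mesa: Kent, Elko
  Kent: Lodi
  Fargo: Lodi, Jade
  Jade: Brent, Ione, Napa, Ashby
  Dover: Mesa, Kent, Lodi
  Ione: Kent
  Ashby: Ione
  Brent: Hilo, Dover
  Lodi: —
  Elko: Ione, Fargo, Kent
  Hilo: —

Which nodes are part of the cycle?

Elko, Jade, Mesa, Brent, Dover, Fargo

DFS with gray/black marking from Jade:
Jade gray
  Brent gray
    Hilo gray
    Hilo black
    Dover gray
      Mesa gray
        Kent gray
          Lodi gray
          Lodi black
        Kent black
        Elko gray
          Ione gray
            Ione→Kent: Kent black — skip
          Ione black
          Fargo gray
            Fargo→Lodi: Lodi black — skip
            Fargo→Jade: Jade is gray → back edge
Back edge closes the cycle Jade → Brent → Dover → Mesa → Elko → Fargo → Jade; its vertices are {Elko, Jade, Mesa, Brent, Dover, Fargo}.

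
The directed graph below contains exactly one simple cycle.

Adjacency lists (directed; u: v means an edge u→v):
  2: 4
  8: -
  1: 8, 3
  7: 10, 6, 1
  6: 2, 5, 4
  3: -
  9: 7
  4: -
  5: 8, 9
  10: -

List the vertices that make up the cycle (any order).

5, 6, 7, 9

DFS with gray/black marking from 7:
7 gray
  10 gray
  10 black
  6 gray
    2 gray
      4 gray
      4 black
    2 black
    5 gray
      8 gray
      8 black
      9 gray
        9→7: 7 is gray → back edge
Back edge closes the cycle 7 → 6 → 5 → 9 → 7; its vertices are {5, 6, 7, 9}.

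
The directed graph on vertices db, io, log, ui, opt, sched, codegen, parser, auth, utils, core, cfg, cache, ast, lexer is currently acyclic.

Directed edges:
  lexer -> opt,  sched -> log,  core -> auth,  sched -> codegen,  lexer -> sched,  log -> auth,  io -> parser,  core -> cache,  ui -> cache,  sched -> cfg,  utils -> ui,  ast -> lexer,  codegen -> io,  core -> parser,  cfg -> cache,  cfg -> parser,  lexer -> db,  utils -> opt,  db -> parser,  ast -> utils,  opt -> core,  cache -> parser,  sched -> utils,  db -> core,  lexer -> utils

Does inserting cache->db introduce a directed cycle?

Yes

Adding cache→db creates a cycle iff db can already reach cache.
Path from db: db → core → cache.
So db → … → cache → db is a cycle.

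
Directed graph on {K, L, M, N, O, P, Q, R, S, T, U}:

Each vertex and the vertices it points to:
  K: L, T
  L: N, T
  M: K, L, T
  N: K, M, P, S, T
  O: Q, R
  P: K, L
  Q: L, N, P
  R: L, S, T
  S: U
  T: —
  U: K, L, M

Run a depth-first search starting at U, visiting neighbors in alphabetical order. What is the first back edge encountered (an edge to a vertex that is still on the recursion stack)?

DFS from U (visiting neighbors in alphabetical order); mark gray on enter, black on exit:
U gray
  K gray
    L gray
      N gray
        N→K: K is gray → back edge
First back edge: N → K.

N→K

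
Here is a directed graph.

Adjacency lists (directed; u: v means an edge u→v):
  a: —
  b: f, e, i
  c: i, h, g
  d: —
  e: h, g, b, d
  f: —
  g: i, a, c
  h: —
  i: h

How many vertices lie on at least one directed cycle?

A vertex is on a directed cycle iff it belongs to a strongly connected component of size ≥ 2 (or has a self-loop).
The vertices on cycles are {b, c, e, g} — 4 in total.

4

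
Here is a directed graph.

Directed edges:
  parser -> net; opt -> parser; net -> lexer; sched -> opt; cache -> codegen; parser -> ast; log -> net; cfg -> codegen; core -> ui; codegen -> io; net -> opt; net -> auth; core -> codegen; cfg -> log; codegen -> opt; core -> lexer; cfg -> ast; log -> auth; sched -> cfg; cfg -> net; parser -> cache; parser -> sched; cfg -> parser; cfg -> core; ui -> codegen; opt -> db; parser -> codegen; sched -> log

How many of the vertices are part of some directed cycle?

10

A vertex is on a directed cycle iff it belongs to a strongly connected component of size ≥ 2 (or has a self-loop).
The vertices on cycles are {ui, cfg, log, net, opt, core, cache, sched, parser, codegen} — 10 in total.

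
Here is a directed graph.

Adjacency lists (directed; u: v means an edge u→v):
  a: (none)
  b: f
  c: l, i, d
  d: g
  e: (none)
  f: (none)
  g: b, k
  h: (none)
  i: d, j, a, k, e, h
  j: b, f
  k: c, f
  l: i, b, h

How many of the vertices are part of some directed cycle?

6

A vertex is on a directed cycle iff it belongs to a strongly connected component of size ≥ 2 (or has a self-loop).
The vertices on cycles are {c, d, g, i, k, l} — 6 in total.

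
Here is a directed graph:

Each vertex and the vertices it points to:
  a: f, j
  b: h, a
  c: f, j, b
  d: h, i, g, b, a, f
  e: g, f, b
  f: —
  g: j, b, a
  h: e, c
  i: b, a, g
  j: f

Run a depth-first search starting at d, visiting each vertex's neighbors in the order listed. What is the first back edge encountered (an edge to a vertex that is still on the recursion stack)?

DFS from d (visiting each vertex's neighbors in the order listed); mark gray on enter, black on exit:
d gray
  h gray
    e gray
      g gray
        j gray
          f gray
          f black
        j black
        b gray
          b→h: h is gray → back edge
First back edge: b → h.

b->h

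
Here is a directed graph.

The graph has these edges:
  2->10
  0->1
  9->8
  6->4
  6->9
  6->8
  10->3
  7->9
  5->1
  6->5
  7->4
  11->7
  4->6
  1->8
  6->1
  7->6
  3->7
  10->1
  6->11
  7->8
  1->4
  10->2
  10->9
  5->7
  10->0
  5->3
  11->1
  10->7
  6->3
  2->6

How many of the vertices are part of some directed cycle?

9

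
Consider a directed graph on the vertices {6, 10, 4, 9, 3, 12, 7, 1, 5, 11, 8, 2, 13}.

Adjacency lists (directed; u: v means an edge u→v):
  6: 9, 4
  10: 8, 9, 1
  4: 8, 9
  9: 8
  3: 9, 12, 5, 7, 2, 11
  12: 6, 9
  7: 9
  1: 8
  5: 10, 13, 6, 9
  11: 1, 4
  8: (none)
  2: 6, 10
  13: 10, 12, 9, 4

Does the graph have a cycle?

No

DFS with white/gray/black marking, starting from 10:
10 gray
  8 gray
  8 black
  9 gray
    9→8: 8 black — skip
  9 black
  1 gray
    1→8: 8 black — skip
  1 black
10 black
6 gray
  6→9: 9 black — skip
  4 gray
    4→8: 8 black — skip
    4→9: 9 black — skip
  4 black
6 black
3 gray
  3→9: 9 black — skip
  12 gray
    12→6: 6 black — skip
    12→9: 9 black — skip
  12 black
  5 gray
    5→10: 10 black — skip
    13 gray
      13→10: 10 black — skip
      13→12: 12 black — skip
      13→9: 9 black — skip
      13→4: 4 black — skip
    13 black
    5→6: 6 black — skip
    5→9: 9 black — skip
  5 black
  7 gray
    7→9: 9 black — skip
  7 black
  2 gray
    2→6: 6 black — skip
    2→10: 10 black — skip
  2 black
  11 gray
    11→1: 1 black — skip
    11→4: 4 black — skip
  11 black
3 black
Every edge goes to a white or black vertex — no back edge, so the graph is acyclic.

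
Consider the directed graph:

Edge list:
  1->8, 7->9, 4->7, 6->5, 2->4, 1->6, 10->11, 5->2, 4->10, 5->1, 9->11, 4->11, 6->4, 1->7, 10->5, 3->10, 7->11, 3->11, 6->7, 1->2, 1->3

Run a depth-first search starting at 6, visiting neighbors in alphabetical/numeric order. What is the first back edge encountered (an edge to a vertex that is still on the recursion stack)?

2->4

DFS from 6 (visiting neighbors in alphabetical/numeric order); mark gray on enter, black on exit:
6 gray
  4 gray
    7 gray
      9 gray
        11 gray
        11 black
      9 black
      7→11: 11 black — skip
    7 black
    10 gray
      5 gray
        1 gray
          2 gray
            2→4: 4 is gray → back edge
First back edge: 2 → 4.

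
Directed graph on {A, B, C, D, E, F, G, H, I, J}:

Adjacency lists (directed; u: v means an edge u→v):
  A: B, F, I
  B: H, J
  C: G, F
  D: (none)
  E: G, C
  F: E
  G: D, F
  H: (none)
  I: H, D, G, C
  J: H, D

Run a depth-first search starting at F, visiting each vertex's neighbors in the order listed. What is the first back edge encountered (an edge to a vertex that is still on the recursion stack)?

DFS from F (visiting each vertex's neighbors in the order listed); mark gray on enter, black on exit:
F gray
  E gray
    G gray
      D gray
      D black
      G→F: F is gray → back edge
First back edge: G → F.

G->F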